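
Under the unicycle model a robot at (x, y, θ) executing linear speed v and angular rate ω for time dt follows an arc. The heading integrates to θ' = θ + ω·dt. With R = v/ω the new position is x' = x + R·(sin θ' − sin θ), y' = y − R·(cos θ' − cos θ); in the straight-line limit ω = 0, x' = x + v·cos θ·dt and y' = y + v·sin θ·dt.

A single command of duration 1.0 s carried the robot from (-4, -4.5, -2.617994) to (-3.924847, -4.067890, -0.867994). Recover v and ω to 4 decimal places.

Δθ = -0.867994 − -2.617994 = 1.750000
ω = Δθ/dt = 1.750000/1.0 = 1.7500
R = −Δy/(cos θ' − cos θ) = -0.2857
v = R·ω = -0.2857·1.7500 = -0.5000

v = -0.5000, ω = 1.7500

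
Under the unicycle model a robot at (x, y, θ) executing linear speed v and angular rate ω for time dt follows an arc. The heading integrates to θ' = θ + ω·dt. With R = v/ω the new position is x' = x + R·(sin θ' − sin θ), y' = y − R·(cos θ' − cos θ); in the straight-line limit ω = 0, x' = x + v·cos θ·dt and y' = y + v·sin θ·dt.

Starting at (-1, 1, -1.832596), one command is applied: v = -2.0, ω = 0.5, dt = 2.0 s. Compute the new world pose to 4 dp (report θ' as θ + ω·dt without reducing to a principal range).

θ' = -1.8326 + 0.5·2.0 = -0.8326
R = v/ω = -2.0/0.5 = -4.0000
x' = -1 + -4.0000·(sin -0.8326 − sin -1.8326) = -1.9050
y' = 1 − -4.0000·(cos -0.8326 − cos -1.8326) = 4.7271

(-1.9050, 4.7271, -0.8326)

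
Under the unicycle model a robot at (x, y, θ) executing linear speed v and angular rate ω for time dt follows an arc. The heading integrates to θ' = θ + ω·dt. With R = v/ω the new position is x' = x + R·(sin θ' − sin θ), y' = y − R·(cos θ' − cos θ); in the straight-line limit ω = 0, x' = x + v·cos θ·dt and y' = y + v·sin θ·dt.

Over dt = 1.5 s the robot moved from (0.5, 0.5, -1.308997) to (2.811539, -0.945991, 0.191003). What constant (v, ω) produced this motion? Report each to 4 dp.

Δθ = 0.191003 − -1.308997 = 1.500000
ω = Δθ/dt = 1.500000/1.5 = 1.0000
R = Δx/(sin θ' − sin θ) = 2.0000
v = R·ω = 2.0000·1.0000 = 2.0000

v = 2.0000, ω = 1.0000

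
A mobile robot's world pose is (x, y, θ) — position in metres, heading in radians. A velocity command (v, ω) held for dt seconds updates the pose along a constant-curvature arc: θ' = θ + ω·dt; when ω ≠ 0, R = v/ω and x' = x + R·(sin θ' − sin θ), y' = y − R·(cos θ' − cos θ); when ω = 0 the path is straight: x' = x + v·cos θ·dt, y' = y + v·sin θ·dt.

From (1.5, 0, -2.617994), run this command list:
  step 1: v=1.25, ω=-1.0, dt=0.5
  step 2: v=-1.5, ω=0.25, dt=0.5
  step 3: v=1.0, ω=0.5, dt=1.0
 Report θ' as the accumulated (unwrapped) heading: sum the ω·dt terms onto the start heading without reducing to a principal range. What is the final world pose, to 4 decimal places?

step 1: θ'=-3.1180 (R=-1.2500) → pose (0.9045, -0.1671, -3.1180)
step 2: θ'=-2.9930 (R=-6.0000) → pose (1.6512, -0.1027, -2.9930)
step 3: θ'=-2.4930 (R=2.0000) → pose (0.7392, -0.4868, -2.4930)

(0.7392, -0.4868, -2.4930)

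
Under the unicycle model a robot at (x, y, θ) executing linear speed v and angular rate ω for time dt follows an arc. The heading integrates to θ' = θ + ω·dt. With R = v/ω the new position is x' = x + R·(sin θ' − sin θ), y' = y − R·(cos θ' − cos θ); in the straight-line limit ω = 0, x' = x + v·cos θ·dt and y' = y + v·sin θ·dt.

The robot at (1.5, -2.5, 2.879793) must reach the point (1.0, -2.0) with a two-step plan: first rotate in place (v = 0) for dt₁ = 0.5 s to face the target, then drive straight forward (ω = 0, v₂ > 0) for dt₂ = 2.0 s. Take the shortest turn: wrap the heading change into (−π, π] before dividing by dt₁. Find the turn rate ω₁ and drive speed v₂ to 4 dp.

heading to target = atan2(-2−-2.5, 1−1.5) = 2.3562
Δθ = wrap(2.3562 − 2.8798) = -0.5236; ω₁ = Δθ/dt₁ = -1.0472
distance = √((1−1.5)² + (-2−-2.5)²) = 0.7071; v₂ = distance/dt₂ = 0.3536

ω₁ = -1.0472, v₂ = 0.3536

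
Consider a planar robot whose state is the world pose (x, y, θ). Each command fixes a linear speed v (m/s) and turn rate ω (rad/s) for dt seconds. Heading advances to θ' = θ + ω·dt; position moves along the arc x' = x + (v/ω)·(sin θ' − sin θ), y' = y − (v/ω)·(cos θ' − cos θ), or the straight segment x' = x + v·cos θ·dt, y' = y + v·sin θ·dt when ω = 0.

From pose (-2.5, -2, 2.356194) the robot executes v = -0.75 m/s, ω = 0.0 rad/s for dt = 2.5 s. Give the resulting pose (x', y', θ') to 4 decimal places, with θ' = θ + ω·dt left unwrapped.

θ' = 2.3562 + 0.0·2.5 = 2.3562
ω = 0 → straight: x' = -2.5 + -0.75·cos(2.3562)·2.5 = -1.1742
y' = -2 + -0.75·sin(2.3562)·2.5 = -3.3258

(-1.1742, -3.3258, 2.3562)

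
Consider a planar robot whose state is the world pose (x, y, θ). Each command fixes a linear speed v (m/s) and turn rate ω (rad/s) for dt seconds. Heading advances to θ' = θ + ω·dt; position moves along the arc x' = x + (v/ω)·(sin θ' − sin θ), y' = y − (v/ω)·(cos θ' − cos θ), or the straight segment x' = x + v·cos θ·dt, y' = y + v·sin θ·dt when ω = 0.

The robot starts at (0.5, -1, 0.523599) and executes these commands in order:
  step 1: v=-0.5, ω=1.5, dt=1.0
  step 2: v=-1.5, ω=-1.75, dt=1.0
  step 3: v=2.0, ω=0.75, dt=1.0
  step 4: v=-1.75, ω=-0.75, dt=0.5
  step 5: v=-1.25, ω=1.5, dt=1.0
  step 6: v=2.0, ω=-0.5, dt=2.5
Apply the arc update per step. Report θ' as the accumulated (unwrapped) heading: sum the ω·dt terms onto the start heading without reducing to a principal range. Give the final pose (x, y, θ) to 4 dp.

(0.8276, 1.4561, 0.8986)

step 1: θ'=2.0236 (R=-0.3333) → pose (0.3669, -1.4345, 2.0236)
step 2: θ'=0.2736 (R=0.8571) → pose (-0.1722, -2.6348, 0.2736)
step 3: θ'=1.0236 (R=2.6667) → pose (1.3845, -1.4547, 1.0236)
step 4: θ'=0.6486 (R=2.3333) → pose (0.8014, -2.1002, 0.6486)
step 5: θ'=2.1486 (R=-0.8333) → pose (0.6067, -3.2195, 2.1486)
step 6: θ'=0.8986 (R=-4.0000) → pose (0.8276, 1.4561, 0.8986)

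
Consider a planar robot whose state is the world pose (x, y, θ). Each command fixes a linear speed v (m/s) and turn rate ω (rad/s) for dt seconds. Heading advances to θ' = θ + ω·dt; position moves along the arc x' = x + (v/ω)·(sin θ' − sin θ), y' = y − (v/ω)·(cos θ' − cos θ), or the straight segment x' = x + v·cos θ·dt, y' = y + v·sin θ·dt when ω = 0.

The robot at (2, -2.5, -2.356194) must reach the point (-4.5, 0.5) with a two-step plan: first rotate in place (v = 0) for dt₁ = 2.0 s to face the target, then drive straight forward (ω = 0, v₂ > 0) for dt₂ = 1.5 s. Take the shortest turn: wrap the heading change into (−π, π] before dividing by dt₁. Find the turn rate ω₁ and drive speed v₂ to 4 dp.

ω₁ = -0.6089, v₂ = 4.7726

heading to target = atan2(0.5−-2.5, -4.5−2) = 2.7092
Δθ = wrap(2.7092 − -2.3562) = -1.2178; ω₁ = Δθ/dt₁ = -0.6089
distance = √((-4.5−2)² + (0.5−-2.5)²) = 7.1589; v₂ = distance/dt₂ = 4.7726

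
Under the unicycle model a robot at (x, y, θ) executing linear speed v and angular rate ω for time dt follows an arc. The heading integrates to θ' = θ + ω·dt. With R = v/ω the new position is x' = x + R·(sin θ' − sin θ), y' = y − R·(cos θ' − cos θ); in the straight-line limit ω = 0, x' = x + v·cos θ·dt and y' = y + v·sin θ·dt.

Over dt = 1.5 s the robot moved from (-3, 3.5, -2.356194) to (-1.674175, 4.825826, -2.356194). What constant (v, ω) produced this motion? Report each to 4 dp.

Δθ = -2.356194 − -2.356194 = 0.000000
ω = Δθ/dt = 0.000000/1.5 = 0.0000
ω = 0 → v = (Δx·cos θ + Δy·sin θ)/dt = -1.2500

v = -1.2500, ω = 0.0000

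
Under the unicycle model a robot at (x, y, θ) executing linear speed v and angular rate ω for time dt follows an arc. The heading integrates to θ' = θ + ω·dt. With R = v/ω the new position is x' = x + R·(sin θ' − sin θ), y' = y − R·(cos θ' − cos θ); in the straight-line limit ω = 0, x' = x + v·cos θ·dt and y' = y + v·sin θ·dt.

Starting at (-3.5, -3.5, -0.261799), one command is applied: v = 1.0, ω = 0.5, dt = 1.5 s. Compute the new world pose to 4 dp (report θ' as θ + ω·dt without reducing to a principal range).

(-2.0443, -3.3345, 0.4882)

θ' = -0.2618 + 0.5·1.5 = 0.4882
R = v/ω = 1.0/0.5 = 2.0000
x' = -3.5 + 2.0000·(sin 0.4882 − sin -0.2618) = -2.0443
y' = -3.5 − 2.0000·(cos 0.4882 − cos -0.2618) = -3.3345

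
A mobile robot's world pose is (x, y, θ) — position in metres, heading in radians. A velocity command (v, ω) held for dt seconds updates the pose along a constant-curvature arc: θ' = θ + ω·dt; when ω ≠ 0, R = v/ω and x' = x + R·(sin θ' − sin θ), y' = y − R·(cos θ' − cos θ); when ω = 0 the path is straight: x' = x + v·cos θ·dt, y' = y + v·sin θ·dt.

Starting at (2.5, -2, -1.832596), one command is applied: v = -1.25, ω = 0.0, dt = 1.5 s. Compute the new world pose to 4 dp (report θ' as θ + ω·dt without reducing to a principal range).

θ' = -1.8326 + 0.0·1.5 = -1.8326
ω = 0 → straight: x' = 2.5 + -1.25·cos(-1.8326)·1.5 = 2.9853
y' = -2 + -1.25·sin(-1.8326)·1.5 = -0.1889

(2.9853, -0.1889, -1.8326)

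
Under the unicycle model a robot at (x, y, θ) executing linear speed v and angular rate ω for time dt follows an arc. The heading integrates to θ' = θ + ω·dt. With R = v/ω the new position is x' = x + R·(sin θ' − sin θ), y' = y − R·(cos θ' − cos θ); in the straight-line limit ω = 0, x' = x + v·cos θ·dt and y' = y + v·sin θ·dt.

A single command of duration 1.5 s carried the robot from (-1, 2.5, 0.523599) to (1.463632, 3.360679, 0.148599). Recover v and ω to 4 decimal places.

Δθ = 0.148599 − 0.523599 = -0.375000
ω = Δθ/dt = -0.375000/1.5 = -0.2500
R = Δx/(sin θ' − sin θ) = -7.0000
v = R·ω = -7.0000·-0.2500 = 1.7500

v = 1.7500, ω = -0.2500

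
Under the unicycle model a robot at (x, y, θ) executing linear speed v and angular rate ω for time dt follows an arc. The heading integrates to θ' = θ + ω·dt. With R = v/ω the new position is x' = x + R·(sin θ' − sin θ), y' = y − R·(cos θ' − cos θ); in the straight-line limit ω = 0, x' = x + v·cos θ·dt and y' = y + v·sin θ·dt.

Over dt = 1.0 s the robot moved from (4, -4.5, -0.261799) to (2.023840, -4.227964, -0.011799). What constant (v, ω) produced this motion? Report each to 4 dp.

Δθ = -0.011799 − -0.261799 = 0.250000
ω = Δθ/dt = 0.250000/1.0 = 0.2500
R = Δx/(sin θ' − sin θ) = -8.0000
v = R·ω = -8.0000·0.2500 = -2.0000

v = -2.0000, ω = 0.2500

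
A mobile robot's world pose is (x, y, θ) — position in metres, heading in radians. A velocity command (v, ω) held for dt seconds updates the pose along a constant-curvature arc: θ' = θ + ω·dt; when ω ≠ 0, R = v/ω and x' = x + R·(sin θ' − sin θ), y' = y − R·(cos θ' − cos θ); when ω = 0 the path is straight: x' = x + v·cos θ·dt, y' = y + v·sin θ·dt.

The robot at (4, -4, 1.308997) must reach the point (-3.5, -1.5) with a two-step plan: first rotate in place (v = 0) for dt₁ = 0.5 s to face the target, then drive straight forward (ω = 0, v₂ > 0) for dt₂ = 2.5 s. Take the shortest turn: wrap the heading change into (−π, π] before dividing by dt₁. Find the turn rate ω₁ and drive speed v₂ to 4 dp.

heading to target = atan2(-1.5−-4, -3.5−4) = 2.8198
Δθ = wrap(2.8198 − 1.3090) = 1.5108; ω₁ = Δθ/dt₁ = 3.0217
distance = √((-3.5−4)² + (-1.5−-4)²) = 7.9057; v₂ = distance/dt₂ = 3.1623

ω₁ = 3.0217, v₂ = 3.1623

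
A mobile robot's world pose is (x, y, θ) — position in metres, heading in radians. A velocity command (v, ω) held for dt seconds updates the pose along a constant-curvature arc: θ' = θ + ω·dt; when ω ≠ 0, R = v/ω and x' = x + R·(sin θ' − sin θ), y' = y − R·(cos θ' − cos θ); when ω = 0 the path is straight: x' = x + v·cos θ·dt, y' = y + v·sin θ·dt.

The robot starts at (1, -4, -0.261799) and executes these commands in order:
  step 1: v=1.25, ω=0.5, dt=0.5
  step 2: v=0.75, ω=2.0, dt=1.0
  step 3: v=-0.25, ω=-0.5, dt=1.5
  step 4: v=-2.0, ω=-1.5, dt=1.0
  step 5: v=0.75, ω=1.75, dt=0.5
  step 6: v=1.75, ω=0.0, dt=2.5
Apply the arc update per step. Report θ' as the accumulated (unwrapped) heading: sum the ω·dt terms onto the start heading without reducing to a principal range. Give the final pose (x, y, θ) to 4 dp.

step 1: θ'=-0.0118 (R=2.5000) → pose (1.6175, -4.0850, -0.0118)
step 2: θ'=1.9882 (R=0.3750) → pose (1.9648, -3.5580, 1.9882)
step 3: θ'=1.2382 (R=0.5000) → pose (1.9803, -3.9240, 1.2382)
step 4: θ'=-0.2618 (R=1.3333) → pose (0.3749, -4.7765, -0.2618)
step 5: θ'=0.6132 (R=0.4286) → pose (0.7325, -4.7131, 0.6132)
step 6: θ'=0.6132 (straight) → pose (4.3104, -2.1953, 0.6132)

(4.3104, -2.1953, 0.6132)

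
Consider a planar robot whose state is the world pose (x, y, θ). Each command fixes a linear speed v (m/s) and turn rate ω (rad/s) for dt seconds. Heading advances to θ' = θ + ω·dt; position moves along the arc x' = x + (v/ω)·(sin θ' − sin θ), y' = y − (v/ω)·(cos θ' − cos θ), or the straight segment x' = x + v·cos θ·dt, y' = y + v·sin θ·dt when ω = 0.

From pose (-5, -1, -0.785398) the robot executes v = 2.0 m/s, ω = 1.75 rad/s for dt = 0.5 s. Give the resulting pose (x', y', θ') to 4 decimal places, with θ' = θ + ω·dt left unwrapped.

(-4.0896, -1.3302, 0.0896)

θ' = -0.7854 + 1.75·0.5 = 0.0896
R = v/ω = 2.0/1.75 = 1.1429
x' = -5 + 1.1429·(sin 0.0896 − sin -0.7854) = -4.0896
y' = -1 − 1.1429·(cos 0.0896 − cos -0.7854) = -1.3302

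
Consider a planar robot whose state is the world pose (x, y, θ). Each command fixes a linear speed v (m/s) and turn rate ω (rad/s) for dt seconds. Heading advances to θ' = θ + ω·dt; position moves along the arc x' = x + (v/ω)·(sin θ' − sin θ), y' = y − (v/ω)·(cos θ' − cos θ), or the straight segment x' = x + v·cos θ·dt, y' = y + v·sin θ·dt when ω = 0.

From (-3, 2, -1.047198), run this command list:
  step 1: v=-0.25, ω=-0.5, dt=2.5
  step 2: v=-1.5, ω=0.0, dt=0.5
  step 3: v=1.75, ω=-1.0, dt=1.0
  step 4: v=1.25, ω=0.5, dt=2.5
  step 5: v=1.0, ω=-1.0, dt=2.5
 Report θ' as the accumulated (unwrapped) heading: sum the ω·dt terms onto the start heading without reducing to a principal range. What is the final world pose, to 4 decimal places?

step 1: θ'=-2.2972 (R=0.5000) → pose (-2.9408, 2.5821, -2.2972)
step 2: θ'=-2.2972 (straight) → pose (-2.4426, 3.1428, -2.2972)
step 3: θ'=-3.2972 (R=-1.7500) → pose (-4.0221, 2.5762, -3.2972)
step 4: θ'=-2.0472 (R=2.5000) → pose (-6.6312, 1.2529, -2.0472)
step 5: θ'=-4.5472 (R=-1.0000) → pose (-8.5062, 1.5470, -4.5472)

(-8.5062, 1.5470, -4.5472)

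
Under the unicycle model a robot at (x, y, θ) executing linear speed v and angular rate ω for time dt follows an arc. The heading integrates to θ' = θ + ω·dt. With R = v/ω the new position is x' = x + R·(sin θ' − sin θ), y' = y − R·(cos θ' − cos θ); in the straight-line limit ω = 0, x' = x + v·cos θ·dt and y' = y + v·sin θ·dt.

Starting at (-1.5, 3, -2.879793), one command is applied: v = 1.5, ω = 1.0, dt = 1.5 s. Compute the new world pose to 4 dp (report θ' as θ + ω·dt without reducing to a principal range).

(-2.5845, 1.2663, -1.3798)

θ' = -2.8798 + 1.0·1.5 = -1.3798
R = v/ω = 1.5/1.0 = 1.5000
x' = -1.5 + 1.5000·(sin -1.3798 − sin -2.8798) = -2.5845
y' = 3 − 1.5000·(cos -1.3798 − cos -2.8798) = 1.2663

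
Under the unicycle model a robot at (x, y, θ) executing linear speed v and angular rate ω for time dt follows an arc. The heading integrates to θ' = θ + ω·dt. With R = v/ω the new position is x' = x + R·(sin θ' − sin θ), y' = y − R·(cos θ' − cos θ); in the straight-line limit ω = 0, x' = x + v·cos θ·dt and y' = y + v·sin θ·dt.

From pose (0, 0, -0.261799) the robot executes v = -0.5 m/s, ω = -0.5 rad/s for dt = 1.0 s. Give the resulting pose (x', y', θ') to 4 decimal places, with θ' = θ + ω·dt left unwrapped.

θ' = -0.2618 + -0.5·1.0 = -0.7618
R = v/ω = -0.5/-0.5 = 1.0000
x' = 0 + 1.0000·(sin -0.7618 − sin -0.2618) = -0.4314
y' = 0 − 1.0000·(cos -0.7618 − cos -0.2618) = 0.2423

(-0.4314, 0.2423, -0.7618)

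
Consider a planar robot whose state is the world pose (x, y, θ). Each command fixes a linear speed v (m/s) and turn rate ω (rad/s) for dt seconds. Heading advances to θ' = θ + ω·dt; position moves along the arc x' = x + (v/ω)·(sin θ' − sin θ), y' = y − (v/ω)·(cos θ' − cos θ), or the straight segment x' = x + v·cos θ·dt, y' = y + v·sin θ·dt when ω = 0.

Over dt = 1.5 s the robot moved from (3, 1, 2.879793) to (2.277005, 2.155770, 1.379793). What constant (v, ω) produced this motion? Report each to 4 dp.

v = 1.0000, ω = -1.0000

Δθ = 1.379793 − 2.879793 = -1.500000
ω = Δθ/dt = -1.500000/1.5 = -1.0000
R = −Δy/(cos θ' − cos θ) = -1.0000
v = R·ω = -1.0000·-1.0000 = 1.0000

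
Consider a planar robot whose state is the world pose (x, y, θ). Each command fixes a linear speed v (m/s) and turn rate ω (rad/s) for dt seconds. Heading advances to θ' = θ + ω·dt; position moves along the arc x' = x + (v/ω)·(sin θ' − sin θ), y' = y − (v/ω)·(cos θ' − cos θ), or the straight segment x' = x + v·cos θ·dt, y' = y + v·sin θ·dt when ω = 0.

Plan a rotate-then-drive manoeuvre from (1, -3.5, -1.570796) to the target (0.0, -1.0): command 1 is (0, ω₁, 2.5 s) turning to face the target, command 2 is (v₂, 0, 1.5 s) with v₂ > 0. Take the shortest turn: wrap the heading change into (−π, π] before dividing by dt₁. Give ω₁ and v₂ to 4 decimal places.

heading to target = atan2(-1−-3.5, 0−1) = 1.9513
Δθ = wrap(1.9513 − -1.5708) = -2.7611; ω₁ = Δθ/dt₁ = -1.1044
distance = √((0−1)² + (-1−-3.5)²) = 2.6926; v₂ = distance/dt₂ = 1.7951

ω₁ = -1.1044, v₂ = 1.7951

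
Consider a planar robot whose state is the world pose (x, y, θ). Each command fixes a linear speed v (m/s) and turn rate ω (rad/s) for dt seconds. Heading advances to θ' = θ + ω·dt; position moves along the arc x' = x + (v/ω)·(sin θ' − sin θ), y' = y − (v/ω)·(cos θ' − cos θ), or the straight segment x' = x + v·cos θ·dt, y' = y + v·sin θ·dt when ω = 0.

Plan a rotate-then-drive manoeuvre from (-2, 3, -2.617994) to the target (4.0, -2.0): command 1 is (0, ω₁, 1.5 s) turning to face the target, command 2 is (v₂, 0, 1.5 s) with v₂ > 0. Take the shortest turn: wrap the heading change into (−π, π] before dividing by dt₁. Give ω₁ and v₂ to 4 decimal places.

heading to target = atan2(-2−3, 4−-2) = -0.6947
Δθ = wrap(-0.6947 − -2.6180) = 1.9233; ω₁ = Δθ/dt₁ = 1.2822
distance = √((4−-2)² + (-2−3)²) = 7.8102; v₂ = distance/dt₂ = 5.2068

ω₁ = 1.2822, v₂ = 5.2068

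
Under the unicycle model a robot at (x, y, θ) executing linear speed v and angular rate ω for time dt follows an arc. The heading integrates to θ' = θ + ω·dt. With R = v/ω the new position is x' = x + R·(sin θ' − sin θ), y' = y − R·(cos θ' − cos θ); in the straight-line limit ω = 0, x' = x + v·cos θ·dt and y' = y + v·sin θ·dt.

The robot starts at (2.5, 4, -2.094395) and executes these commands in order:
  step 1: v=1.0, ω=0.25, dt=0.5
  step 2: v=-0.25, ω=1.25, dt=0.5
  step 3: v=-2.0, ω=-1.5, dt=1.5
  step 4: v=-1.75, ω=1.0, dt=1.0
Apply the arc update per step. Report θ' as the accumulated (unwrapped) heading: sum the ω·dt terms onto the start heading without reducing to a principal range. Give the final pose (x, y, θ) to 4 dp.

(5.8470, 5.2525, -2.5944)

step 1: θ'=-1.9694 (R=4.0000) → pose (2.2777, 3.5525, -1.9694)
step 2: θ'=-1.3444 (R=-0.2000) → pose (2.2883, 3.6750, -1.3444)
step 3: θ'=-3.5944 (R=1.3333) → pose (4.1709, 5.1733, -3.5944)
step 4: θ'=-2.5944 (R=-1.7500) → pose (5.8470, 5.2525, -2.5944)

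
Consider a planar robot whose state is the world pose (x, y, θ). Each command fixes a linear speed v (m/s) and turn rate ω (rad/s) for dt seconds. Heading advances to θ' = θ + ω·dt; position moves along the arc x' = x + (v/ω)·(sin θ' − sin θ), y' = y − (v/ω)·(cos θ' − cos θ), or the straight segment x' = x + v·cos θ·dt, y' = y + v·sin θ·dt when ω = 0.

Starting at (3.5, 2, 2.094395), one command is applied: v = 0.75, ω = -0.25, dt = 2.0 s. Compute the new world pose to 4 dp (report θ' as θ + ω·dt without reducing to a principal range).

(3.0989, 3.4292, 1.5944)

θ' = 2.0944 + -0.25·2.0 = 1.5944
R = v/ω = 0.75/-0.25 = -3.0000
x' = 3.5 + -3.0000·(sin 1.5944 − sin 2.0944) = 3.0989
y' = 2 − -3.0000·(cos 1.5944 − cos 2.0944) = 3.4292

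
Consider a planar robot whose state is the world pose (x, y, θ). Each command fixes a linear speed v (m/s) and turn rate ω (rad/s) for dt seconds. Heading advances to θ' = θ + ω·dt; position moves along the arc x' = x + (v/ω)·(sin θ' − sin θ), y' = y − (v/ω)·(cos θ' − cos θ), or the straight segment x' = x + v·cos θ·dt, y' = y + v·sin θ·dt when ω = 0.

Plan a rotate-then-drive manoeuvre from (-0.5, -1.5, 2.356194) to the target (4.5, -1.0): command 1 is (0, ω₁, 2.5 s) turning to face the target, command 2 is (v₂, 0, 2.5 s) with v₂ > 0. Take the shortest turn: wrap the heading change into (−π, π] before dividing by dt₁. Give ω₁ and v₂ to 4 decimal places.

ω₁ = -0.9026, v₂ = 2.0100

heading to target = atan2(-1−-1.5, 4.5−-0.5) = 0.0997
Δθ = wrap(0.0997 − 2.3562) = -2.2565; ω₁ = Δθ/dt₁ = -0.9026
distance = √((4.5−-0.5)² + (-1−-1.5)²) = 5.0249; v₂ = distance/dt₂ = 2.0100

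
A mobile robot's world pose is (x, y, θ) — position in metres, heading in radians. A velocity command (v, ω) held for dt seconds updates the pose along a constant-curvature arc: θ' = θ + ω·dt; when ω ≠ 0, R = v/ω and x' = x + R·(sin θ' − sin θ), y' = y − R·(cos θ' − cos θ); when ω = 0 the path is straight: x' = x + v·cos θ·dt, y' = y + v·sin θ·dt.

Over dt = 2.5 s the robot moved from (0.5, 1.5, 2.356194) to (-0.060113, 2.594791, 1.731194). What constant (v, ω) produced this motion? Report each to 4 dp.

v = 0.5000, ω = -0.2500

Δθ = 1.731194 − 2.356194 = -0.625000
ω = Δθ/dt = -0.625000/2.5 = -0.2500
R = −Δy/(cos θ' − cos θ) = -2.0000
v = R·ω = -2.0000·-0.2500 = 0.5000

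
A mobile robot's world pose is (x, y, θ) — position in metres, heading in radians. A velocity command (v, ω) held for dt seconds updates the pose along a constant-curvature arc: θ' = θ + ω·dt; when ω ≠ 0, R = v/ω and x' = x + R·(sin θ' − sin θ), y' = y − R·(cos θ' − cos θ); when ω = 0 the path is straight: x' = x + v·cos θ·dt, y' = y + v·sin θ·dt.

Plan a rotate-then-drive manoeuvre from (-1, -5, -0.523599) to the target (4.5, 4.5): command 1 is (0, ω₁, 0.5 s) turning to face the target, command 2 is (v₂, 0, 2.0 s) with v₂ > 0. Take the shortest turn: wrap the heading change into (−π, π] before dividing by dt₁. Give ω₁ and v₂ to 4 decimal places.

heading to target = atan2(4.5−-5, 4.5−-1) = 1.0460
Δθ = wrap(1.0460 − -0.5236) = 1.5696; ω₁ = Δθ/dt₁ = 3.1392
distance = √((4.5−-1)² + (4.5−-5)²) = 10.9772; v₂ = distance/dt₂ = 5.4886

ω₁ = 3.1392, v₂ = 5.4886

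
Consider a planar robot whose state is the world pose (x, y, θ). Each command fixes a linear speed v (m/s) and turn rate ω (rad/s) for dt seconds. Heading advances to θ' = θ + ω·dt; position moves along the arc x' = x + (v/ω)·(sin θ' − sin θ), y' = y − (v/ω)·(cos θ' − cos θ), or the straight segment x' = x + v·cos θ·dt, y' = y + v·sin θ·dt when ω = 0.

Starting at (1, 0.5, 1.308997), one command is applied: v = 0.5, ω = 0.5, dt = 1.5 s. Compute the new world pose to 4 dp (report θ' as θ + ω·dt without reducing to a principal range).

θ' = 1.3090 + 0.5·1.5 = 2.0590
R = v/ω = 0.5/0.5 = 1.0000
x' = 1 + 1.0000·(sin 2.0590 − sin 1.3090) = 0.9173
y' = 0.5 − 1.0000·(cos 2.0590 − cos 1.3090) = 1.2279

(0.9173, 1.2279, 2.0590)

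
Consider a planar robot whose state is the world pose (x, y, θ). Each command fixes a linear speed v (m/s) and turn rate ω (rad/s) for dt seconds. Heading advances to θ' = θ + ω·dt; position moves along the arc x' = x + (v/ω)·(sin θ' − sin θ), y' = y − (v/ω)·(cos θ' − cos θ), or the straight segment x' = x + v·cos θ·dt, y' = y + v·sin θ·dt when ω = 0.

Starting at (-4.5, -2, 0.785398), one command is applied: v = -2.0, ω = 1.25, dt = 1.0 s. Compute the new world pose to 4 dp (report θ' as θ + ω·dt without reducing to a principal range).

(-4.7990, -3.8483, 2.0354)

θ' = 0.7854 + 1.25·1.0 = 2.0354
R = v/ω = -2.0/1.25 = -1.6000
x' = -4.5 + -1.6000·(sin 2.0354 − sin 0.7854) = -4.7990
y' = -2 − -1.6000·(cos 2.0354 − cos 0.7854) = -3.8483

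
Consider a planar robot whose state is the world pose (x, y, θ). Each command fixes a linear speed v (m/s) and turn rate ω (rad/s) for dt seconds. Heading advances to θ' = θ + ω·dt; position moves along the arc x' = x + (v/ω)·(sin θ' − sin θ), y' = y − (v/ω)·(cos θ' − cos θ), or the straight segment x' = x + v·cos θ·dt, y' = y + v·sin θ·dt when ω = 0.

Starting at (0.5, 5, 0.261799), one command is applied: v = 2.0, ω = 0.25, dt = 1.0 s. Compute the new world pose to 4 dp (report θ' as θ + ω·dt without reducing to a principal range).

(2.3474, 5.7525, 0.5118)

θ' = 0.2618 + 0.25·1.0 = 0.5118
R = v/ω = 2.0/0.25 = 8.0000
x' = 0.5 + 8.0000·(sin 0.5118 − sin 0.2618) = 2.3474
y' = 5 − 8.0000·(cos 0.5118 − cos 0.2618) = 5.7525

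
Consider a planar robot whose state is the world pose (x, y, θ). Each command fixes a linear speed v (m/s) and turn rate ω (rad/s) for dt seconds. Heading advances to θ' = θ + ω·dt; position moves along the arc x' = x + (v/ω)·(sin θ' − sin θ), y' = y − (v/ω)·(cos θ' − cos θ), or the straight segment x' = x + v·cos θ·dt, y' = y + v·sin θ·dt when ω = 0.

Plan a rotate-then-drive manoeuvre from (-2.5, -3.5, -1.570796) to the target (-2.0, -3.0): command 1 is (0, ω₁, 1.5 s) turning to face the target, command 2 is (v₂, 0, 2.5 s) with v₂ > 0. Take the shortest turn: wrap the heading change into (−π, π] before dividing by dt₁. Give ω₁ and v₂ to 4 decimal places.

heading to target = atan2(-3−-3.5, -2−-2.5) = 0.7854
Δθ = wrap(0.7854 − -1.5708) = 2.3562; ω₁ = Δθ/dt₁ = 1.5708
distance = √((-2−-2.5)² + (-3−-3.5)²) = 0.7071; v₂ = distance/dt₂ = 0.2828

ω₁ = 1.5708, v₂ = 0.2828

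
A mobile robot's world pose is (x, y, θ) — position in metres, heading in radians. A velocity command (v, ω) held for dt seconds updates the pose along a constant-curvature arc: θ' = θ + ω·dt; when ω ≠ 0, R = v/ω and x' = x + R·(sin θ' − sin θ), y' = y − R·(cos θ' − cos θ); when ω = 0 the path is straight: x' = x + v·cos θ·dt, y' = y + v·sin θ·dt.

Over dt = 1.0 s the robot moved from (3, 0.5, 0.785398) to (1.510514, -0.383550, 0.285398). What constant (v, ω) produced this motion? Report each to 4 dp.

Δθ = 0.285398 − 0.785398 = -0.500000
ω = Δθ/dt = -0.500000/1.0 = -0.5000
R = Δx/(sin θ' − sin θ) = 3.5000
v = R·ω = 3.5000·-0.5000 = -1.7500

v = -1.7500, ω = -0.5000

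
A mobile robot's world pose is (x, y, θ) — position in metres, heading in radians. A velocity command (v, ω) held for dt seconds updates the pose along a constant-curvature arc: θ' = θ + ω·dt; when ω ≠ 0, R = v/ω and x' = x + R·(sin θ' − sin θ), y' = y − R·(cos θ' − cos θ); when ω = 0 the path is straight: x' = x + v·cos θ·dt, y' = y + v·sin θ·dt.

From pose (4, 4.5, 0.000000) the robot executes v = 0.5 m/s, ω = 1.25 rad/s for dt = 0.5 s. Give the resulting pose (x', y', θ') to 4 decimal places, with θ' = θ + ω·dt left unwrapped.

(4.2340, 4.5756, 0.6250)

θ' = 0.0000 + 1.25·0.5 = 0.6250
R = v/ω = 0.5/1.25 = 0.4000
x' = 4 + 0.4000·(sin 0.6250 − sin 0.0000) = 4.2340
y' = 4.5 − 0.4000·(cos 0.6250 − cos 0.0000) = 4.5756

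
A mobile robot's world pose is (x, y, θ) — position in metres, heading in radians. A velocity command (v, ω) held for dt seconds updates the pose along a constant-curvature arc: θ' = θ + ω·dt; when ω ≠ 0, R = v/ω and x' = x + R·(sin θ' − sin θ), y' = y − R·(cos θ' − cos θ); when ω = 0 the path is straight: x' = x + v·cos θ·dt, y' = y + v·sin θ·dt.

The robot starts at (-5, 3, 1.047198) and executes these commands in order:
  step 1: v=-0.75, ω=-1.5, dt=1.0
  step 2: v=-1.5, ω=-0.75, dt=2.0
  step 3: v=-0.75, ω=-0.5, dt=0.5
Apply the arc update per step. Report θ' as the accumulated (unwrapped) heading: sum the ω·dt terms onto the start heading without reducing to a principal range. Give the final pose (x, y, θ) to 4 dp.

(-6.4510, 5.6714, -2.2028)

step 1: θ'=-0.4528 (R=0.5000) → pose (-5.6518, 2.8004, -0.4528)
step 2: θ'=-1.9528 (R=2.0000) → pose (-6.6326, 5.3444, -1.9528)
step 3: θ'=-2.2028 (R=1.5000) → pose (-6.4510, 5.6714, -2.2028)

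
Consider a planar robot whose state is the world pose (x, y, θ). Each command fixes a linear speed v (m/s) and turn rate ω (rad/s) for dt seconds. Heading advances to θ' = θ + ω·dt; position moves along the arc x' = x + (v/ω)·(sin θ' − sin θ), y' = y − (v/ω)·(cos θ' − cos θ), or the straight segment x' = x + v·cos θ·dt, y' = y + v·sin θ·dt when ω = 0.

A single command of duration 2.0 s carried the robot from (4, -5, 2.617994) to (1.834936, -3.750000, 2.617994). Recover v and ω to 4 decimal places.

v = 1.2500, ω = 0.0000

Δθ = 2.617994 − 2.617994 = 0.000000
ω = Δθ/dt = 0.000000/2.0 = 0.0000
ω = 0 → v = (Δx·cos θ + Δy·sin θ)/dt = 1.2500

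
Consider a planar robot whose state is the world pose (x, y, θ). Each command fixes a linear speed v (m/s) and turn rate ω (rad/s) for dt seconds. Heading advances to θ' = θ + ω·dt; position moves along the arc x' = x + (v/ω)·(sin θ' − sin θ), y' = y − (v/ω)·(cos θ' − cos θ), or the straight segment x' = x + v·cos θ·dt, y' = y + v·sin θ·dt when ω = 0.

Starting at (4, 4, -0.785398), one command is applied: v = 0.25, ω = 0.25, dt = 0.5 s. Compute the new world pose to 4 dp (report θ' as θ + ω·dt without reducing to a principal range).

(4.0937, 3.9174, -0.6604)

θ' = -0.7854 + 0.25·0.5 = -0.6604
R = v/ω = 0.25/0.25 = 1.0000
x' = 4 + 1.0000·(sin -0.6604 − sin -0.7854) = 4.0937
y' = 4 − 1.0000·(cos -0.6604 − cos -0.7854) = 3.9174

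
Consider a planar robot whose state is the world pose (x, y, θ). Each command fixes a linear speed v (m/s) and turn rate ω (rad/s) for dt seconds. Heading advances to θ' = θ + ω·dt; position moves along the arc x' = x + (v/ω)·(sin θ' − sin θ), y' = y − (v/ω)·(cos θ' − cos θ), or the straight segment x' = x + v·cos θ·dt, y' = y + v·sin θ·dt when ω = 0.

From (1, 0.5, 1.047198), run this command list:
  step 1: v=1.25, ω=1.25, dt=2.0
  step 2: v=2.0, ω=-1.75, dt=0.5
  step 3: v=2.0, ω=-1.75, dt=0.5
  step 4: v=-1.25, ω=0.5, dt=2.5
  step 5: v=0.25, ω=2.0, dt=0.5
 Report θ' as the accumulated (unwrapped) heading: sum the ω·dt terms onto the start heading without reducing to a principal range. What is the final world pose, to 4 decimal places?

(0.2652, 0.7375, 4.0472)

step 1: θ'=3.5472 (R=1.0000) → pose (-0.2606, 1.9189, 3.5472)
step 2: θ'=2.6722 (R=-1.1429) → pose (-1.2285, 1.9497, 2.6722)
step 3: θ'=1.7972 (R=-1.1429) → pose (-1.8252, 2.7125, 1.7972)
step 4: θ'=3.0472 (R=-2.5000) → pose (0.3753, 0.7848, 3.0472)
step 5: θ'=4.0472 (R=0.1250) → pose (0.2652, 0.7375, 4.0472)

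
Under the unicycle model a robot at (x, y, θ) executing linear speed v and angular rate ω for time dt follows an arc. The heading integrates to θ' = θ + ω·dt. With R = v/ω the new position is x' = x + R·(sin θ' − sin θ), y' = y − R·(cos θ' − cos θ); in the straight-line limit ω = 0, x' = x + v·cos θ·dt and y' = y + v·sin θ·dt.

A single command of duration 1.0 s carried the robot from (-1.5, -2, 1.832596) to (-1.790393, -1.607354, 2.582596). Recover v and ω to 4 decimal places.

Δθ = 2.582596 − 1.832596 = 0.750000
ω = Δθ/dt = 0.750000/1.0 = 0.7500
R = −Δy/(cos θ' − cos θ) = 0.6667
v = R·ω = 0.6667·0.7500 = 0.5000

v = 0.5000, ω = 0.7500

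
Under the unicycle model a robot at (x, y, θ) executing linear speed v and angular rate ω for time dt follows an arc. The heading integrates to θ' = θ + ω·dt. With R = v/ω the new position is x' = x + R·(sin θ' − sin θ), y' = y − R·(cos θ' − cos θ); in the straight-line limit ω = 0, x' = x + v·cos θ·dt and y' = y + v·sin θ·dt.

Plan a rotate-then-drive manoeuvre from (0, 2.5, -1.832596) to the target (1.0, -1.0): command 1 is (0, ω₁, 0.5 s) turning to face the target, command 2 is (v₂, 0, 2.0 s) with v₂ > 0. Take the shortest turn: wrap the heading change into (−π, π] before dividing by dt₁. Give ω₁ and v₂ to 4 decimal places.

ω₁ = 1.0802, v₂ = 1.8200

heading to target = atan2(-1−2.5, 1−0) = -1.2925
Δθ = wrap(-1.2925 − -1.8326) = 0.5401; ω₁ = Δθ/dt₁ = 1.0802
distance = √((1−0)² + (-1−2.5)²) = 3.6401; v₂ = distance/dt₂ = 1.8200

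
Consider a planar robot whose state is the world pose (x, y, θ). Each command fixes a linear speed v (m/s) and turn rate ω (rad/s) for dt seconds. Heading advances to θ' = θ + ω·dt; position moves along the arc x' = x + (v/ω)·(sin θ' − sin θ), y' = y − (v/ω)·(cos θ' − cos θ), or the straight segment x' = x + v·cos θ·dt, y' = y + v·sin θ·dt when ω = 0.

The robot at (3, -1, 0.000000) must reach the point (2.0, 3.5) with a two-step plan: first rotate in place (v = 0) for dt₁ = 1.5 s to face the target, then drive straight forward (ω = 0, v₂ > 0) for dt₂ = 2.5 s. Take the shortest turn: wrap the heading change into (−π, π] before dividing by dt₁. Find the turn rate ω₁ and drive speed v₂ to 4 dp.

heading to target = atan2(3.5−-1, 2−3) = 1.7895
Δθ = wrap(1.7895 − 0.0000) = 1.7895; ω₁ = Δθ/dt₁ = 1.1930
distance = √((2−3)² + (3.5−-1)²) = 4.6098; v₂ = distance/dt₂ = 1.8439

ω₁ = 1.1930, v₂ = 1.8439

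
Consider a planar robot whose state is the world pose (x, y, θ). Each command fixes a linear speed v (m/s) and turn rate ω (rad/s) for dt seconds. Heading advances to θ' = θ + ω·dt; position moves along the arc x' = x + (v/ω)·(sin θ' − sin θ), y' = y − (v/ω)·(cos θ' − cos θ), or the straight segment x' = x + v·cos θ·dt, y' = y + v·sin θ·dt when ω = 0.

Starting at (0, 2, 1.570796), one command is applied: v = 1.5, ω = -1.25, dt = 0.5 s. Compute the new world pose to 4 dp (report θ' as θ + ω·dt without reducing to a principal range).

(0.2268, 2.7021, 0.9458)

θ' = 1.5708 + -1.25·0.5 = 0.9458
R = v/ω = 1.5/-1.25 = -1.2000
x' = 0 + -1.2000·(sin 0.9458 − sin 1.5708) = 0.2268
y' = 2 − -1.2000·(cos 0.9458 − cos 1.5708) = 2.7021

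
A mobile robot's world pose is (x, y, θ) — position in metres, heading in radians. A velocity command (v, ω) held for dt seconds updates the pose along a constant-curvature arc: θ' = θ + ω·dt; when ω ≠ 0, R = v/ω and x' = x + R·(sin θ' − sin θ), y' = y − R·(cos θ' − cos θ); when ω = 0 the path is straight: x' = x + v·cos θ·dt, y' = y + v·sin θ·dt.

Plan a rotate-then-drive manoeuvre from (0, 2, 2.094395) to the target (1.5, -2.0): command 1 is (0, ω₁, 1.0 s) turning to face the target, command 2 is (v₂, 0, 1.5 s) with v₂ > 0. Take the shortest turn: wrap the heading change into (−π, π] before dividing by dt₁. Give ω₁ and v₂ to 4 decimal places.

ω₁ = 2.9768, v₂ = 2.8480

heading to target = atan2(-2−2, 1.5−0) = -1.2120
Δθ = wrap(-1.2120 − 2.0944) = 2.9768; ω₁ = Δθ/dt₁ = 2.9768
distance = √((1.5−0)² + (-2−2)²) = 4.2720; v₂ = distance/dt₂ = 2.8480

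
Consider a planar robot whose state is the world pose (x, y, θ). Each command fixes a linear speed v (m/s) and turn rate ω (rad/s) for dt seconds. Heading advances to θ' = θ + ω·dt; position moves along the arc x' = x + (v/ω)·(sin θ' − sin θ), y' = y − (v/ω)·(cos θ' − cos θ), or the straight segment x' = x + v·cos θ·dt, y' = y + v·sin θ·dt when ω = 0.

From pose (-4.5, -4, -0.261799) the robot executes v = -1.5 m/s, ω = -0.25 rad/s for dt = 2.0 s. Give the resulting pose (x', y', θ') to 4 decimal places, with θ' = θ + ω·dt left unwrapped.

θ' = -0.2618 + -0.25·2.0 = -0.7618
R = v/ω = -1.5/-0.25 = 6.0000
x' = -4.5 + 6.0000·(sin -0.7618 − sin -0.2618) = -7.0884
y' = -4 − 6.0000·(cos -0.7618 − cos -0.2618) = -2.5460

(-7.0884, -2.5460, -0.7618)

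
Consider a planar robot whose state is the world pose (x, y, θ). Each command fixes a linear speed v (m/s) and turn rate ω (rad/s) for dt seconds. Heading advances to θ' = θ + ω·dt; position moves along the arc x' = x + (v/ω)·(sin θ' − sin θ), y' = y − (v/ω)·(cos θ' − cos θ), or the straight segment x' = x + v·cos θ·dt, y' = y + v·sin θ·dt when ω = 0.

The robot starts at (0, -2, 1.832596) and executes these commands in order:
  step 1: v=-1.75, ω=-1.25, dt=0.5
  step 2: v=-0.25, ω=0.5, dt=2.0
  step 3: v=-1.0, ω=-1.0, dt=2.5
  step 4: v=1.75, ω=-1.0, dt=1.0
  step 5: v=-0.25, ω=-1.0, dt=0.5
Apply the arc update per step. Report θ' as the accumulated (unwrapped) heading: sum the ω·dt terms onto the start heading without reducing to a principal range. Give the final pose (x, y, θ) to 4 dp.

step 1: θ'=1.2076 (R=1.4000) → pose (-0.0436, -2.8597, 1.2076)
step 2: θ'=2.2076 (R=-0.5000) → pose (0.0218, -3.3347, 2.2076)
step 3: θ'=-0.2924 (R=1.0000) → pose (-1.0705, -4.8868, -0.2924)
step 4: θ'=-1.2924 (R=-1.7500) → pose (0.1077, -6.0816, -1.2924)
step 5: θ'=-1.7924 (R=0.2500) → pose (0.1042, -5.9580, -1.7924)

(0.1042, -5.9580, -1.7924)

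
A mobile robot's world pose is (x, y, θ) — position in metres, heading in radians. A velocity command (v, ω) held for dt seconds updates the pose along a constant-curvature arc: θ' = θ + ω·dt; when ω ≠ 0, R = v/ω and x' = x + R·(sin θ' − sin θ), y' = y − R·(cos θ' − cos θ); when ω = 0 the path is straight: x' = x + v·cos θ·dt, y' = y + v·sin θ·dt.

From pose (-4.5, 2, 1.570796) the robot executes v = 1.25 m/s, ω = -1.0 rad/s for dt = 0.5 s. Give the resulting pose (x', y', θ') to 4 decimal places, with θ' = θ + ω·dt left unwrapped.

(-4.3470, 2.5993, 1.0708)

θ' = 1.5708 + -1.0·0.5 = 1.0708
R = v/ω = 1.25/-1.0 = -1.2500
x' = -4.5 + -1.2500·(sin 1.0708 − sin 1.5708) = -4.3470
y' = 2 − -1.2500·(cos 1.0708 − cos 1.5708) = 2.5993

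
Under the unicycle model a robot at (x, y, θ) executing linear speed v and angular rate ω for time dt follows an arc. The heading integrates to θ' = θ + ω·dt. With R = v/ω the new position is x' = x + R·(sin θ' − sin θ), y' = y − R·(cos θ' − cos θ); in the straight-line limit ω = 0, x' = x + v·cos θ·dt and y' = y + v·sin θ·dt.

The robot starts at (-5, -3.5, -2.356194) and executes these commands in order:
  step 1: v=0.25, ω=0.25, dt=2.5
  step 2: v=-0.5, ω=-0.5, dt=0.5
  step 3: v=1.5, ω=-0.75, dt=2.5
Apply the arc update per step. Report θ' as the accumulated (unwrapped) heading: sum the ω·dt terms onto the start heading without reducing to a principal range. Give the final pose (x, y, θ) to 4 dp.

(-8.3544, -4.5209, -3.8562)

step 1: θ'=-1.7312 (R=1.0000) → pose (-5.2801, -4.0474, -1.7312)
step 2: θ'=-1.9812 (R=1.0000) → pose (-5.2099, -3.8081, -1.9812)
step 3: θ'=-3.8562 (R=-2.0000) → pose (-8.3544, -4.5209, -3.8562)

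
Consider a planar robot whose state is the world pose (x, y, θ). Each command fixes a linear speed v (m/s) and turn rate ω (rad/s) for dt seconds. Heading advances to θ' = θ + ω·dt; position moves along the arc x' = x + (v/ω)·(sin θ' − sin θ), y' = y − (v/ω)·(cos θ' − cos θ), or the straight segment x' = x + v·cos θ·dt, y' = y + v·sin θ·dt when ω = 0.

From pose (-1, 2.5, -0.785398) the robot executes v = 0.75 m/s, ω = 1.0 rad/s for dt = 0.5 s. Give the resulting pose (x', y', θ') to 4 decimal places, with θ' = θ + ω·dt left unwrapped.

θ' = -0.7854 + 1.0·0.5 = -0.2854
R = v/ω = 0.75/1.0 = 0.7500
x' = -1 + 0.7500·(sin -0.2854 − sin -0.7854) = -0.6808
y' = 2.5 − 0.7500·(cos -0.2854 − cos -0.7854) = 2.3107

(-0.6808, 2.3107, -0.2854)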